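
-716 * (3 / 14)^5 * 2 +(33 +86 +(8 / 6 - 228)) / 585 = -0.83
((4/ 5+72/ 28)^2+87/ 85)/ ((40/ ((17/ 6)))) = 258023/ 294000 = 0.88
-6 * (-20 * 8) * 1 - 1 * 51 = 909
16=16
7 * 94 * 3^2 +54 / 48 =47385 / 8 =5923.12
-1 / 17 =-0.06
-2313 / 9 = -257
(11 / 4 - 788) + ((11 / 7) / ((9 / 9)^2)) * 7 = -3097 / 4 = -774.25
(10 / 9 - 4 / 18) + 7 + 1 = 80 / 9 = 8.89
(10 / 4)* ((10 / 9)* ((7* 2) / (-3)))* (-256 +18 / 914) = 40944050 / 12339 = 3318.26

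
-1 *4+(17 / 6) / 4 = -79 / 24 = -3.29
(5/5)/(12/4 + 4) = 1/7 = 0.14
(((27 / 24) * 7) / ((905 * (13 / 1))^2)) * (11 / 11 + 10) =693 / 1107321800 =0.00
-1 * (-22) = 22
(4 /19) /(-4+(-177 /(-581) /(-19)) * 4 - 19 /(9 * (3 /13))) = -62748 /3937961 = -0.02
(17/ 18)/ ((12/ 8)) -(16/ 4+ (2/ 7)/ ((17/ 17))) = -691/ 189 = -3.66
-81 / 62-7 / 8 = -541 / 248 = -2.18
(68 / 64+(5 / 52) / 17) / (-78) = -1259 / 91936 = -0.01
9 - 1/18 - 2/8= 8.69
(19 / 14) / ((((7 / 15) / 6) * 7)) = 855 / 343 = 2.49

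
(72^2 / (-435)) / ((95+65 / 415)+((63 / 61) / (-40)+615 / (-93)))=-723239424 / 5372018203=-0.13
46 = 46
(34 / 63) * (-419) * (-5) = 1130.63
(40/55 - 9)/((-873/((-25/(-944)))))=2275/9065232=0.00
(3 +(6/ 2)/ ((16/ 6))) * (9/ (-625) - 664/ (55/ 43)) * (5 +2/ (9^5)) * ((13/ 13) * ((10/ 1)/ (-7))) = 1053765772453/ 68890500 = 15296.24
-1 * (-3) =3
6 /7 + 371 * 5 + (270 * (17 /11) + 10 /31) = 5426731 /2387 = 2273.45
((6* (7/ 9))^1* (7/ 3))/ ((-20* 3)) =-49/ 270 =-0.18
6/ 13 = 0.46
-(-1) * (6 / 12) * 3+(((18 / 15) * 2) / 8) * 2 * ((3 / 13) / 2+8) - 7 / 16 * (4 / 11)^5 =66645994 / 10468315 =6.37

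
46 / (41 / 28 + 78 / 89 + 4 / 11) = 1260952 / 74131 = 17.01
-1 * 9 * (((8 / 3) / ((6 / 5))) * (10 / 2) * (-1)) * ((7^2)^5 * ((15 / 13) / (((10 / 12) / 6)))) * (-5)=-15253663446000 / 13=-1173358726615.38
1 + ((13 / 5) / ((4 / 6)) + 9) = 139 / 10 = 13.90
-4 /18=-2 /9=-0.22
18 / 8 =9 / 4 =2.25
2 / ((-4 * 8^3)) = -1 / 1024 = -0.00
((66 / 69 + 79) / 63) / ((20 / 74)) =22681 / 4830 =4.70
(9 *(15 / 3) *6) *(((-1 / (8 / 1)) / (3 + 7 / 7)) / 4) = -135 / 64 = -2.11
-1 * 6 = -6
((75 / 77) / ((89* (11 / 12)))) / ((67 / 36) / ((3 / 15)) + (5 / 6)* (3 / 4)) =12960 / 10779769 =0.00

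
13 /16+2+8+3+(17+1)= 509 /16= 31.81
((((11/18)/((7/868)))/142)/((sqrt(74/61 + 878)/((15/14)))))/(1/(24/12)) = 1705 *sqrt(51118)/9995664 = 0.04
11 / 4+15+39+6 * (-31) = -517 / 4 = -129.25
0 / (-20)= 0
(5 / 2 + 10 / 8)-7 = -13 / 4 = -3.25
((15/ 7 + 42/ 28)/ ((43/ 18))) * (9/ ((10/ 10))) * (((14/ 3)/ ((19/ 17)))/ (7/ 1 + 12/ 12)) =23409/ 3268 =7.16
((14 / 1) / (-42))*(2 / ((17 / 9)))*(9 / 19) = -54 / 323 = -0.17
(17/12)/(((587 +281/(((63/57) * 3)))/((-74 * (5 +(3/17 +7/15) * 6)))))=-585081/423200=-1.38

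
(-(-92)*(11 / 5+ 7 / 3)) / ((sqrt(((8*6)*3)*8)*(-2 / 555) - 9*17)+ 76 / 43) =-11974362519280 / 4342021159011+ 6847867648*sqrt(2) / 4342021159011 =-2.76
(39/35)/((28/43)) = 1677/980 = 1.71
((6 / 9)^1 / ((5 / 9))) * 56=336 / 5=67.20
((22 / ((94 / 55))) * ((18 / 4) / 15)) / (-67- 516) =-33 / 4982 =-0.01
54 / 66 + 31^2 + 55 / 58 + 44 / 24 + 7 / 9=2771599 / 2871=965.38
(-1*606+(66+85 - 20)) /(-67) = 475 /67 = 7.09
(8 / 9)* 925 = 7400 / 9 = 822.22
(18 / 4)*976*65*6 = 1712880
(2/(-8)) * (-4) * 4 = 4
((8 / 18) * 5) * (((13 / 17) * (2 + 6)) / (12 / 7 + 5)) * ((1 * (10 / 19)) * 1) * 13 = 1892800 / 136629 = 13.85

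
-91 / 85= -1.07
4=4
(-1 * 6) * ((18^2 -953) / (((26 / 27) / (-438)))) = -22315662 / 13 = -1716589.38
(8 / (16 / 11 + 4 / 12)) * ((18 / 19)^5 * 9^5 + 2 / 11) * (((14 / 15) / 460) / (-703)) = -1374635428712 / 2362126639129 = -0.58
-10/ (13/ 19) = -190/ 13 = -14.62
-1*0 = 0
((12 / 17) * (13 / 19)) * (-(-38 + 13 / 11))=63180 / 3553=17.78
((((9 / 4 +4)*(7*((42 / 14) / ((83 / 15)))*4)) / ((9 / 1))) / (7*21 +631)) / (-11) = -875 / 710314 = -0.00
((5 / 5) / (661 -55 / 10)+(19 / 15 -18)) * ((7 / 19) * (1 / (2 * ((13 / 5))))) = -255913 / 215878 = -1.19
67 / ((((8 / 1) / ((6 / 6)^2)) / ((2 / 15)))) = 67 / 60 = 1.12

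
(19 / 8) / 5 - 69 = -2741 / 40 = -68.52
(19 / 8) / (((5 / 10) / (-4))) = -19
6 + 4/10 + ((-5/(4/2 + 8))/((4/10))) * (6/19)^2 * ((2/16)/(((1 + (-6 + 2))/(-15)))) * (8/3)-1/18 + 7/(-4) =285047/64980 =4.39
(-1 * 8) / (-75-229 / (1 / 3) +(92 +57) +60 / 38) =152 / 11617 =0.01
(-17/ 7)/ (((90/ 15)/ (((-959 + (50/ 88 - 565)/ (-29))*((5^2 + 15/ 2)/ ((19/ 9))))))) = 3974184435/ 678832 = 5854.44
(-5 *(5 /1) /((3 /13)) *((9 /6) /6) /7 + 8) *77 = 3817 /12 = 318.08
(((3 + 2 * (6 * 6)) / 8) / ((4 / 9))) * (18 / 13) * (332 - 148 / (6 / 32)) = -694575 / 52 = -13357.21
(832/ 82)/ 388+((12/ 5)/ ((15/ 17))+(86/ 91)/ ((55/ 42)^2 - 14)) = 2.67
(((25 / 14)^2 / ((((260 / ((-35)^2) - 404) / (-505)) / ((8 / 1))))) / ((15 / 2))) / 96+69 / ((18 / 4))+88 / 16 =148707625 / 7122816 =20.88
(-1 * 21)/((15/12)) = -84/5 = -16.80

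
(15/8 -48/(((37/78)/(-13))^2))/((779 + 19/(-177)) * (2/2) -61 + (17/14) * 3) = -489165537231/9790896340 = -49.96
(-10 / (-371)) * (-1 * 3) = -30 / 371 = -0.08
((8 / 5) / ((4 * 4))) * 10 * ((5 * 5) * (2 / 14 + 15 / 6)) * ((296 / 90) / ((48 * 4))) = 6845 / 6048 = 1.13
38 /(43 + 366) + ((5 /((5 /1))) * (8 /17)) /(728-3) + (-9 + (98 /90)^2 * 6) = -243950107 /136104975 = -1.79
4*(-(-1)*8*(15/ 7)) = 480/ 7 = 68.57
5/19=0.26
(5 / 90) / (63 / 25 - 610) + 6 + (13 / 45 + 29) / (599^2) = 980838335929 / 163473323610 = 6.00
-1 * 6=-6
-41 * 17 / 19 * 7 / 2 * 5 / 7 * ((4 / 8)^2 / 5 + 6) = -84337 / 152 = -554.85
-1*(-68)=68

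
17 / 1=17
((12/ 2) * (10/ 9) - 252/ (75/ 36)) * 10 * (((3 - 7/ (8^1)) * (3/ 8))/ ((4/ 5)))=-36431/ 32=-1138.47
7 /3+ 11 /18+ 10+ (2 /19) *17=5039 /342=14.73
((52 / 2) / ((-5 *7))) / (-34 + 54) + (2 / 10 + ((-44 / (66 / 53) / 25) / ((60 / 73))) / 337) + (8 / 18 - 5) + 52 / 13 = -1055714 / 2653875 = -0.40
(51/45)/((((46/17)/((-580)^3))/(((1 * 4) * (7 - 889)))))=6631154476800/23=288311064208.70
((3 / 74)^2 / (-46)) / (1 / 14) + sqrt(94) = -63 / 125948 + sqrt(94) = 9.69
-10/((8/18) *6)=-15/4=-3.75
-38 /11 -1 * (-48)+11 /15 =7471 /165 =45.28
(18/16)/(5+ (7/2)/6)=27/134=0.20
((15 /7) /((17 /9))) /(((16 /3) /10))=2025 /952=2.13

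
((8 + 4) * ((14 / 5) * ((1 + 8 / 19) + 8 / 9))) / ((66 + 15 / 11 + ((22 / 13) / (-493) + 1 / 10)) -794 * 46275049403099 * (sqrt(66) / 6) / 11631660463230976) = 203222746385828229171749903900151964512665600 * sqrt(66) / 22542581887589488734256645453833791028395259213 + 8680091092183461668282482671020529713015685120 / 7514193962529829578085548484611263676131753071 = 1.23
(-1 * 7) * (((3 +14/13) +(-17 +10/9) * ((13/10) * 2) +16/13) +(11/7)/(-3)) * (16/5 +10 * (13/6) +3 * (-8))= 149579/675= 221.60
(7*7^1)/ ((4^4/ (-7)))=-343/ 256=-1.34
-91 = -91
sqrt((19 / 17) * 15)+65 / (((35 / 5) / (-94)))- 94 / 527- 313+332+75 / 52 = -163551249 / 191828+sqrt(4845) / 17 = -848.50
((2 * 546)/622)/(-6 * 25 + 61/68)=-37128/3153229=-0.01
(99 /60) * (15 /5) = 99 /20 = 4.95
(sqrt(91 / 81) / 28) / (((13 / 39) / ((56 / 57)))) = 0.11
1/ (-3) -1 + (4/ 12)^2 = -11/ 9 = -1.22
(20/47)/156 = 0.00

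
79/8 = 9.88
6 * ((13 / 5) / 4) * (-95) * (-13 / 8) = 9633 / 16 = 602.06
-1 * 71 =-71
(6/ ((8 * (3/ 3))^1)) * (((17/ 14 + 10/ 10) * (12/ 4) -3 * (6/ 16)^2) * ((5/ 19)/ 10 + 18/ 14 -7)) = -12650193/ 476672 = -26.54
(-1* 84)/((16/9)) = -189/4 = -47.25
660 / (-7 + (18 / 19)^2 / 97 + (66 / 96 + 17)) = 123259840 / 1997697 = 61.70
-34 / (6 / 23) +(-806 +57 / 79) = -221740 / 237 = -935.61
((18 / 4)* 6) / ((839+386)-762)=27 / 463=0.06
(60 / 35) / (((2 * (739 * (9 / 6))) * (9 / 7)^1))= 4 / 6651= 0.00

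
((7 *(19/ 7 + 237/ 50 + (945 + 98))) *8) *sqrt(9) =4411908/ 25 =176476.32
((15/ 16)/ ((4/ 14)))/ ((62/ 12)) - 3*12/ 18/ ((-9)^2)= 24523/ 40176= 0.61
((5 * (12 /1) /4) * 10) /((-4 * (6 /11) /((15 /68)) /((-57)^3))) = 763921125 /272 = 2808533.55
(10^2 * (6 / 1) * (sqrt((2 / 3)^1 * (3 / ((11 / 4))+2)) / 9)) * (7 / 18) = 1400 * sqrt(561) / 891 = 37.22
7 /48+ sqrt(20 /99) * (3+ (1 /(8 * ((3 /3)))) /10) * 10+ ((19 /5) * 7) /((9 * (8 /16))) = 19.60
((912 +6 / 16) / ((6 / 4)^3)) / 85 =811 / 255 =3.18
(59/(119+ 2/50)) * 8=1475/372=3.97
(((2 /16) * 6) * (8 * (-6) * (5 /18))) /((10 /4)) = -4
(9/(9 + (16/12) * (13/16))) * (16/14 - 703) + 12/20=-2650479/4235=-625.85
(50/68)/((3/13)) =325/102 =3.19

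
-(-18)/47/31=18/1457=0.01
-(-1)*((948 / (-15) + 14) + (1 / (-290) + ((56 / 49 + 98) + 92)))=288137 / 2030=141.94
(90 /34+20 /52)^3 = 300763000 /10793861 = 27.86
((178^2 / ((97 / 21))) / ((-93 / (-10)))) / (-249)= -2217880 / 748743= -2.96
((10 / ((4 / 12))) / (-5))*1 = -6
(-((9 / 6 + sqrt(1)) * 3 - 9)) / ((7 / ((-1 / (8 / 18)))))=-27 / 56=-0.48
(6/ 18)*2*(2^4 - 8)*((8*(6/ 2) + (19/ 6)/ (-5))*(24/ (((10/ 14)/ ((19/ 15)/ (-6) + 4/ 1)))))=15865.24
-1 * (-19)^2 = -361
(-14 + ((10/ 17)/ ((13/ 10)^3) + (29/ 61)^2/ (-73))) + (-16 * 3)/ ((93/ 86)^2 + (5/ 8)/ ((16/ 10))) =-83351080330253699/ 1872899088266453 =-44.50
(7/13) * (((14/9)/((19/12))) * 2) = 784/741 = 1.06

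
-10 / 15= -2 / 3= -0.67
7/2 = 3.50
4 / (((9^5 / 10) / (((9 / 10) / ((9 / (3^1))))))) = 4 / 19683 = 0.00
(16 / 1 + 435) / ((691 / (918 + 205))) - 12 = 498181 / 691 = 720.96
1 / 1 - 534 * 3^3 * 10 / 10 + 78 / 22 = -158548 / 11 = -14413.45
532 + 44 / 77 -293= 1677 / 7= 239.57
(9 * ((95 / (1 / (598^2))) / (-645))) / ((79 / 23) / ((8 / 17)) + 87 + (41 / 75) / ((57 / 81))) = -1781511607200 / 357313703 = -4985.85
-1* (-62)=62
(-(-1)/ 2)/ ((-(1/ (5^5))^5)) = -298023223876953125/ 2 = -149011611938476562.50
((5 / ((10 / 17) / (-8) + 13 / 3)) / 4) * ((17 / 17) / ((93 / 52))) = 4420 / 26939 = 0.16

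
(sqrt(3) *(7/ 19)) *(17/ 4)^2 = 2023 *sqrt(3)/ 304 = 11.53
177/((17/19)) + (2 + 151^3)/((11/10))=585339003/187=3130155.10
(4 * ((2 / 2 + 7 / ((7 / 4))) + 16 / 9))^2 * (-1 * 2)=-119072 / 81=-1470.02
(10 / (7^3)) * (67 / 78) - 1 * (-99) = 1324658 / 13377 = 99.03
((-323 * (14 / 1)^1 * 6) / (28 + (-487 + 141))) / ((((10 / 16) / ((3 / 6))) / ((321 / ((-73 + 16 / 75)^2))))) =6532029000 / 1579436093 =4.14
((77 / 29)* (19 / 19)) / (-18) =-77 / 522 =-0.15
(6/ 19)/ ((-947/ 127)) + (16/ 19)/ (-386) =-154642/ 3472649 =-0.04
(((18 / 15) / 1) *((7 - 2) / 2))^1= 3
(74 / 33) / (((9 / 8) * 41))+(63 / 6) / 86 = 357541 / 2094444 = 0.17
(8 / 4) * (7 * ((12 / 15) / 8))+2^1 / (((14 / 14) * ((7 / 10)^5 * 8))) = 2.89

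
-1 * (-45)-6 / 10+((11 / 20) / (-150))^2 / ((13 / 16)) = 324675121 / 7312500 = 44.40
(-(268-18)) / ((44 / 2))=-125 / 11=-11.36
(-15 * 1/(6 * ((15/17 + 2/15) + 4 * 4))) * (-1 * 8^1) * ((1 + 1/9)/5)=3400/13017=0.26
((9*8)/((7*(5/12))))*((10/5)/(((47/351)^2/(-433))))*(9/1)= -829637505216/77315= -10730615.08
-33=-33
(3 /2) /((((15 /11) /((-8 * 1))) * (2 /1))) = -22 /5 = -4.40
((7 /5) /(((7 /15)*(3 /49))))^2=2401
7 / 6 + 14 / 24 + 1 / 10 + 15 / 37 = 1669 / 740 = 2.26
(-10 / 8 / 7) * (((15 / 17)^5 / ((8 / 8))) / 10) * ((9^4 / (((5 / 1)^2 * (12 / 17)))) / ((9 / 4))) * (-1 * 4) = 7381125 / 1169294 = 6.31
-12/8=-3/2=-1.50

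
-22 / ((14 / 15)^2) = -2475 / 98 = -25.26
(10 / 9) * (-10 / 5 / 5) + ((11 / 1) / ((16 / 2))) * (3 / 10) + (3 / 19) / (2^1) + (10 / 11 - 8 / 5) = -0.64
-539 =-539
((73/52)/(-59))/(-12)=73/36816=0.00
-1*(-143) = 143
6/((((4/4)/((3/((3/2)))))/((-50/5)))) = -120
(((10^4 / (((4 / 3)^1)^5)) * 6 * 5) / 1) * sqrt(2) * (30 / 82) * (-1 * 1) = -34171875 * sqrt(2) / 1312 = -36834.09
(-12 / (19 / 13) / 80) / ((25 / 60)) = -0.25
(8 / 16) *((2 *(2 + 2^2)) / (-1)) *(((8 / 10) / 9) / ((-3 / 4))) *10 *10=640 / 9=71.11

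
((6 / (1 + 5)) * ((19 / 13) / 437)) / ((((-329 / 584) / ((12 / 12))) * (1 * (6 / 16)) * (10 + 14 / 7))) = -1168 / 885339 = -0.00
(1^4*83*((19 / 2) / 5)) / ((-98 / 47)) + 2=-72159 / 980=-73.63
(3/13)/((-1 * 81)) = -1/351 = -0.00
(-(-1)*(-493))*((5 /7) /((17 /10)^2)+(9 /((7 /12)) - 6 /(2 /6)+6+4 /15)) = -3469328 /1785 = -1943.60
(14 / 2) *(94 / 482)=329 / 241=1.37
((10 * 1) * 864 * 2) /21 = 5760 /7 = 822.86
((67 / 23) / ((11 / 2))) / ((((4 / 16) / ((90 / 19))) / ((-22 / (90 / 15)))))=-16080 / 437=-36.80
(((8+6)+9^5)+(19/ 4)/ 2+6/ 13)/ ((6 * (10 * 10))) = 6142847/ 62400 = 98.44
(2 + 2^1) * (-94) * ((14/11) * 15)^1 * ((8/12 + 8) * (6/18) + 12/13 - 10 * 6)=173027680/429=403327.93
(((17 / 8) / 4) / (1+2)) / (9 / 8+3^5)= 17 / 23436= 0.00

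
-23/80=-0.29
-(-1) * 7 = 7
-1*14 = -14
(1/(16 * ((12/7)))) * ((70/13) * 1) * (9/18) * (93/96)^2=235445/2555904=0.09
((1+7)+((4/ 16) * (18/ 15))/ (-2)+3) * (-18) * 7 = -13671/ 10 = -1367.10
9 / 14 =0.64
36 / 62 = 18 / 31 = 0.58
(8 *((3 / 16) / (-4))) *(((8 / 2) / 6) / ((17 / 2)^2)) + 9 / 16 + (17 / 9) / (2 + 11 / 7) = 1131881 / 1040400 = 1.09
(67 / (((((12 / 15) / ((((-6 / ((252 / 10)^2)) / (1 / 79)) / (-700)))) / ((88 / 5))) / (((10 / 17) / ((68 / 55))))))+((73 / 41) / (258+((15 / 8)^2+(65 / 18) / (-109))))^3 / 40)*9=84474536358328789288367269813973 / 12551676682163021259581316040680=6.73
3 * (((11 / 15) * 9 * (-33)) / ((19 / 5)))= -3267 / 19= -171.95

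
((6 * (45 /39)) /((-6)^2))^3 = 125 /17576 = 0.01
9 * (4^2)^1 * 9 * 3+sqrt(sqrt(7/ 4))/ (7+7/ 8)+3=4 * sqrt(2) * 7^(1/ 4)/ 63+3891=3891.15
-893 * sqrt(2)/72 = -17.54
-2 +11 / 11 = -1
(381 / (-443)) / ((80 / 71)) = -27051 / 35440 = -0.76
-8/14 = -0.57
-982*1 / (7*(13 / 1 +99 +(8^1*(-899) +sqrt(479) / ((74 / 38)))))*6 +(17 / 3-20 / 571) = 4142076*sqrt(479) / 480360080767 +4731860264749169 / 822856818353871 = 5.75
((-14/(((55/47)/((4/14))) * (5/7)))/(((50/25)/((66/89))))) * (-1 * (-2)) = -3.55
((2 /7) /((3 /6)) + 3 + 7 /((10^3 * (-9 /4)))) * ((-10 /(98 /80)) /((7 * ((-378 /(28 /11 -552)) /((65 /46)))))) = -8831649944 /1033277553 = -8.55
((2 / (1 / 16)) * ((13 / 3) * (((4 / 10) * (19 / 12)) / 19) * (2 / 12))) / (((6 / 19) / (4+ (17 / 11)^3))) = 18.76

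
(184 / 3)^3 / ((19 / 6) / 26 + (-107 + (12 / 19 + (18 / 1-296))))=-6154749952 / 10250163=-600.45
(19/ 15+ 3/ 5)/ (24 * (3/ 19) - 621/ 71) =-37772/ 100305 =-0.38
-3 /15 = -1 /5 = -0.20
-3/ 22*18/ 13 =-0.19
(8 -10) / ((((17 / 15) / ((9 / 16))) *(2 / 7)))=-945 / 272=-3.47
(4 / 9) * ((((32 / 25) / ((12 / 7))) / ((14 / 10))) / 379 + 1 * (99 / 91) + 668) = 1384573292 / 4656015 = 297.37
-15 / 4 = -3.75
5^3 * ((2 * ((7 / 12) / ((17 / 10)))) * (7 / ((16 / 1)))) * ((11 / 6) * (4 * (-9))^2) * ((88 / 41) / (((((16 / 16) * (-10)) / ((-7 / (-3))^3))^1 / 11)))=-5592529250 / 2091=-2674571.62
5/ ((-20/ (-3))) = 3/ 4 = 0.75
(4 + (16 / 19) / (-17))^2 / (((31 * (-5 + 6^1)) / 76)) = 6512704 / 170221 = 38.26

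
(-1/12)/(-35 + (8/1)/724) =181/75996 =0.00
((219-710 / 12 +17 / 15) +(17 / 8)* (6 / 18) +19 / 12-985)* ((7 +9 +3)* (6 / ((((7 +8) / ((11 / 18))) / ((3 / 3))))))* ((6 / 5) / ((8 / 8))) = -20609281 / 4500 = -4579.84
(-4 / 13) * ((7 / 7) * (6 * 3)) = -72 / 13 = -5.54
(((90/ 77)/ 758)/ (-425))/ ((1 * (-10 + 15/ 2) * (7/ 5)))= 18/ 17363885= 0.00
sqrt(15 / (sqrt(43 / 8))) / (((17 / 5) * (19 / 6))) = 30 * sqrt(15) * 86^(3 / 4) / 13889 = 0.24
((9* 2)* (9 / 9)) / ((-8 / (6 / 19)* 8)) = -27 / 304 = -0.09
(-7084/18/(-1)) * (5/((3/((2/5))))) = 7084/27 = 262.37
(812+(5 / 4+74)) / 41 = 3549 / 164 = 21.64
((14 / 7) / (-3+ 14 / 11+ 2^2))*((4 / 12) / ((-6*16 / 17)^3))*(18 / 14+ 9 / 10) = -918731 / 258048000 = -0.00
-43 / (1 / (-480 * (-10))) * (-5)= 1032000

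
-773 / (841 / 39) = -30147 / 841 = -35.85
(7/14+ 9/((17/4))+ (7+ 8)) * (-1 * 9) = -5391/34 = -158.56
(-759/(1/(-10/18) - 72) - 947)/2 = -57608/123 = -468.36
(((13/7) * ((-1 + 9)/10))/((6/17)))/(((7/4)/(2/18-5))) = -77792/6615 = -11.76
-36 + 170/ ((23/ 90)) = 629.22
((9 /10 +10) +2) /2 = 129 /20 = 6.45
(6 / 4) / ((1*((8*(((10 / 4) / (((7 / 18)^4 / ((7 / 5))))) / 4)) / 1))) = 343 / 69984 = 0.00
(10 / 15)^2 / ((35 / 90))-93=-643 / 7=-91.86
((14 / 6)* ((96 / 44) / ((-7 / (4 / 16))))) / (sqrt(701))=-2* sqrt(701) / 7711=-0.01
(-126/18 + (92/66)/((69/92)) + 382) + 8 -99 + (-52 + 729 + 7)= 96016/99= 969.86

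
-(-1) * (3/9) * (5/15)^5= 1/729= 0.00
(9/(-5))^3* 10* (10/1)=-2916/5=-583.20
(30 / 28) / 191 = 15 / 2674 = 0.01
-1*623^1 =-623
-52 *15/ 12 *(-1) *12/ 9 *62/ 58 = 8060/ 87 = 92.64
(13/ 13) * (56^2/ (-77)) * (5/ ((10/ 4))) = -81.45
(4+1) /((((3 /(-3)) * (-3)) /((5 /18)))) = 25 /54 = 0.46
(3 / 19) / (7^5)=3 / 319333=0.00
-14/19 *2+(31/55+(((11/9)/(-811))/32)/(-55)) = -222122959/244078560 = -0.91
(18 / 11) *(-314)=-5652 / 11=-513.82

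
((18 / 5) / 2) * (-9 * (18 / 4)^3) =-59049 / 40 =-1476.22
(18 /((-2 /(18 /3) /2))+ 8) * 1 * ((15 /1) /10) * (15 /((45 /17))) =-850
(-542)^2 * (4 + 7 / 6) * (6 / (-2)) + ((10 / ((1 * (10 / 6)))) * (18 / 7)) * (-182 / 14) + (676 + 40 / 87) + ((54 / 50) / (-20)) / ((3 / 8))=-4552866.26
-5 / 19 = -0.26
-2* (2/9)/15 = -4/135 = -0.03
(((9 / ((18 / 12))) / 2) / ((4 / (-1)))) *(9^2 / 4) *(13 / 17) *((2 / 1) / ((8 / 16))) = -3159 / 68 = -46.46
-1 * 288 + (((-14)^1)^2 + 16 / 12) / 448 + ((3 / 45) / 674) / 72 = -1465242293 / 5095440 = -287.56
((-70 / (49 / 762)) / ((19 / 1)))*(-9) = 68580 / 133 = 515.64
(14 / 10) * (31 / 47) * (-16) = -3472 / 235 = -14.77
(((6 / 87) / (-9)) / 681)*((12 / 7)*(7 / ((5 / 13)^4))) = -0.01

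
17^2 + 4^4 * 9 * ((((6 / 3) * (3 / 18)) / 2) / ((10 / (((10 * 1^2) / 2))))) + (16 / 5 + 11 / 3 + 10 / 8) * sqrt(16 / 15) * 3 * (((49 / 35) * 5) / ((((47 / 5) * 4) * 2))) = 3409 * sqrt(15) / 5640 + 481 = 483.34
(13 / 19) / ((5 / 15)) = 39 / 19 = 2.05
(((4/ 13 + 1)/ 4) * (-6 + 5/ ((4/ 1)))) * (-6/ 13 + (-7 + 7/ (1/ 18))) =-497743/ 2704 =-184.08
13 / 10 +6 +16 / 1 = 233 / 10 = 23.30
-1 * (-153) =153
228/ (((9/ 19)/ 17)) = 24548/ 3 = 8182.67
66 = 66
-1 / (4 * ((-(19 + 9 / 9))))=1 / 80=0.01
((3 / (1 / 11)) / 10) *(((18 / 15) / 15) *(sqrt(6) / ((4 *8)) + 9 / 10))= 33 *sqrt(6) / 4000 + 297 / 1250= 0.26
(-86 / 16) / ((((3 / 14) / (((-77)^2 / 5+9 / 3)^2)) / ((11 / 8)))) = -3655668478 / 75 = -48742246.37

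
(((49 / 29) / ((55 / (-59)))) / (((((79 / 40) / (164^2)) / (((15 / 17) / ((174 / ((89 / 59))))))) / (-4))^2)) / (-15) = 1796931241851289600 / 85646963562567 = 20980.68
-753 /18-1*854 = -895.83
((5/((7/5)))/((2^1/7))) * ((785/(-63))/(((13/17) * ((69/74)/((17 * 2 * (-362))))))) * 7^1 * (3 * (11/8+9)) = 3152578427875/5382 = 585763364.53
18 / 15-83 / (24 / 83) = -34301 / 120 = -285.84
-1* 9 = -9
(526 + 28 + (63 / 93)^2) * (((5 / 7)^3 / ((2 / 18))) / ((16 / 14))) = 599439375 / 376712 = 1591.24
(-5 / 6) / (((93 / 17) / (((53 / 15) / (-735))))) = 901 / 1230390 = 0.00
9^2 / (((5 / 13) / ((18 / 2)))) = 9477 / 5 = 1895.40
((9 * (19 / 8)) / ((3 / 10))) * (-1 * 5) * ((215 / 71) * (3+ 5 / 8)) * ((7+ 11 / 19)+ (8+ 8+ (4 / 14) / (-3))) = -730274375 / 7952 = -91835.31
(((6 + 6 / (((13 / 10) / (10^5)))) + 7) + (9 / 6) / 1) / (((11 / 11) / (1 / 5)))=92310.59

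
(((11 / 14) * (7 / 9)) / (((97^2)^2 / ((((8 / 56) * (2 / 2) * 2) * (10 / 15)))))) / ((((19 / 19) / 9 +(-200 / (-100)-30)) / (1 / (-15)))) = 22 / 6999567602265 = 0.00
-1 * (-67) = 67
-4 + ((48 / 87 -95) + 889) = 22926 / 29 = 790.55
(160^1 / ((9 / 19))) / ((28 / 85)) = 64600 / 63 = 1025.40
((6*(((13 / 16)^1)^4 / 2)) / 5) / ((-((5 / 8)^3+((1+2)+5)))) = -28561 / 900480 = -0.03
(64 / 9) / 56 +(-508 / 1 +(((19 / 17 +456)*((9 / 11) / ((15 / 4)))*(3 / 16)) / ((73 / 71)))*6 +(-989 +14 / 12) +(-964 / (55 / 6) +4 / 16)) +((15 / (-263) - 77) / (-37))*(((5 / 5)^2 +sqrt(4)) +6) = -246502404746221 / 167375730060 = -1472.75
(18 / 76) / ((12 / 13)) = 39 / 152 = 0.26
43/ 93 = 0.46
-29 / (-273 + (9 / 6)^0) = 0.11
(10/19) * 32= 320/19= 16.84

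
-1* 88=-88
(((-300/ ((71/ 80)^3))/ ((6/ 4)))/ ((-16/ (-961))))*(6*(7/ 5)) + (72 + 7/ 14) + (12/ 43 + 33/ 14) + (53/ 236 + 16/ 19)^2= -312500564365201494165/ 2166071307556016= -144270.67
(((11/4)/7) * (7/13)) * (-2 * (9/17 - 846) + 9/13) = 4112361/11492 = 357.85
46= 46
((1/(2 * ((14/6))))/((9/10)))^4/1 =625/194481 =0.00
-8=-8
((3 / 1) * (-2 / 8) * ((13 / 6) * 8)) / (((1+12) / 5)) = -5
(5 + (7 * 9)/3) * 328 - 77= 8451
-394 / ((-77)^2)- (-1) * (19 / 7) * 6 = 16.22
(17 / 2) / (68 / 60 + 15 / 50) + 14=857 / 43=19.93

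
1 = 1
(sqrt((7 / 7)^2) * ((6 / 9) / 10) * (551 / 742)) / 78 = 551 / 868140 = 0.00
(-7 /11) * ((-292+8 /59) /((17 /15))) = 1808100 /11033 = 163.88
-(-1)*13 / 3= 4.33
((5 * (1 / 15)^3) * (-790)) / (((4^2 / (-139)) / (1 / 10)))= 10981 / 10800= 1.02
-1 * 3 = -3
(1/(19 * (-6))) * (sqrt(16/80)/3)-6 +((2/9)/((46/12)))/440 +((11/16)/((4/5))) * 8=26569/30360-sqrt(5)/1710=0.87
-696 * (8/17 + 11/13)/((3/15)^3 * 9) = -2813000/221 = -12728.51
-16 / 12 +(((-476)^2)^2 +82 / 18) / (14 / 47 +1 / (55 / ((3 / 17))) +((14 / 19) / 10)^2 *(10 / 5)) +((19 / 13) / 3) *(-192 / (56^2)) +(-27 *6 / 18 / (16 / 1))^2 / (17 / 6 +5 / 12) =114929905449810979022569 / 698354250048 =164572500907.54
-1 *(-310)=310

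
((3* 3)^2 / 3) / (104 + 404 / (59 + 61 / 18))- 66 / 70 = -3032877 / 4342240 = -0.70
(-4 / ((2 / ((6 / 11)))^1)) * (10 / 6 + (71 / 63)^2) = -46624 / 14553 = -3.20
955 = 955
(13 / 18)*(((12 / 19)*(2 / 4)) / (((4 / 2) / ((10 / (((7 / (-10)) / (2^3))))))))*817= -223600 / 21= -10647.62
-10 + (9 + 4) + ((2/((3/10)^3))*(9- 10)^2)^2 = 4002187/729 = 5489.97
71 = 71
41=41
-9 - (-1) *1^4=-8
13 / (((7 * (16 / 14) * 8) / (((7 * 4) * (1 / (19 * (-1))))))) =-0.30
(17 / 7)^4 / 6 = 5.80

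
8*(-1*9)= -72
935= 935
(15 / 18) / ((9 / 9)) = 5 / 6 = 0.83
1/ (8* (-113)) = -1/ 904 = -0.00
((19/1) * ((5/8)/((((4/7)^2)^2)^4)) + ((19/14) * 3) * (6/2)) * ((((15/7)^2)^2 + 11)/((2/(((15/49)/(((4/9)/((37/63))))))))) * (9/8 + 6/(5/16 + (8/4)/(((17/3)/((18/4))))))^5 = 858179437.50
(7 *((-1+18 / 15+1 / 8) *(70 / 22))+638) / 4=56781 / 352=161.31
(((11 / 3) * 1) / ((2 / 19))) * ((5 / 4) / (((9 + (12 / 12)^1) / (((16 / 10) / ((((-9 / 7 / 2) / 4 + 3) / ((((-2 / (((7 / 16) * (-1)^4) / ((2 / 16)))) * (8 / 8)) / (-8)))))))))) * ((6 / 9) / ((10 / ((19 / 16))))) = 0.01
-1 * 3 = -3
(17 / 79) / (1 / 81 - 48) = -1377 / 307073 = -0.00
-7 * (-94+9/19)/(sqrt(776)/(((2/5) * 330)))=410487 * sqrt(194)/1843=3102.24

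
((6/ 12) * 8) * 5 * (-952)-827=-19867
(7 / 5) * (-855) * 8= -9576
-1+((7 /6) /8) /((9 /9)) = -41 /48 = -0.85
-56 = -56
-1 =-1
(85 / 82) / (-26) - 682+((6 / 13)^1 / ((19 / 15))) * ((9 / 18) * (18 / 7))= -193263657 / 283556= -681.57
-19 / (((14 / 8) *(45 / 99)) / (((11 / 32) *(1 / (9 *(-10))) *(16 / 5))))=2299 / 7875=0.29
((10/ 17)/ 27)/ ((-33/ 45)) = -0.03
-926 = -926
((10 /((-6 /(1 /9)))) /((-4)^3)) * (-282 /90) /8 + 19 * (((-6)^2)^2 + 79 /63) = 24647.82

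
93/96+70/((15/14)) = 6365/96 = 66.30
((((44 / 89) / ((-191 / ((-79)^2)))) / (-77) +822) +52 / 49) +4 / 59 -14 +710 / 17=711054311370 / 835449853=851.10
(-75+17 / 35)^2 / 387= 6801664 / 474075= 14.35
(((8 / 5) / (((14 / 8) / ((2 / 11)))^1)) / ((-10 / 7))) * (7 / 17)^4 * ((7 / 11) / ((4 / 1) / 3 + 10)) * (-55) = 806736 / 78092135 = 0.01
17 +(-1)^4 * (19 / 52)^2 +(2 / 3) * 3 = 51737 / 2704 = 19.13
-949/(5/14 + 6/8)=-26572/31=-857.16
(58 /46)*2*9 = 522 /23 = 22.70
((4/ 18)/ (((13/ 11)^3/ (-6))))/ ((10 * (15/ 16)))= -42592/ 494325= -0.09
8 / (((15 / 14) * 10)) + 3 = 281 / 75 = 3.75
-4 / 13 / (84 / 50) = -50 / 273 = -0.18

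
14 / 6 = 7 / 3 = 2.33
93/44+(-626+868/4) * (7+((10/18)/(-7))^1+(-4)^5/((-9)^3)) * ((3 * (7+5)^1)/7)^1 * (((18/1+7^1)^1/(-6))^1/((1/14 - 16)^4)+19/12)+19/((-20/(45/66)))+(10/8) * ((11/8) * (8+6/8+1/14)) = -1148804497594059097289/41459538224877696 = -27709.05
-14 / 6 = -7 / 3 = -2.33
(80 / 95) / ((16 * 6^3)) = 1 / 4104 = 0.00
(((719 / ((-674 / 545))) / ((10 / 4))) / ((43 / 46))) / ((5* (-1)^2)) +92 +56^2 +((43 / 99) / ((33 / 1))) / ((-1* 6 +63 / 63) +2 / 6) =3510840794239 / 1104648930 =3178.24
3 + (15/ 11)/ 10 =69/ 22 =3.14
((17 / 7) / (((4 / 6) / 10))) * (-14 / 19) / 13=-510 / 247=-2.06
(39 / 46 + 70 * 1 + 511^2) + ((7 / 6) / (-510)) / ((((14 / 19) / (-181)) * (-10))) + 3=367657788703 / 1407600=261194.79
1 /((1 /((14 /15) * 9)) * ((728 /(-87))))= -1.00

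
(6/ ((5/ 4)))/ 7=24/ 35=0.69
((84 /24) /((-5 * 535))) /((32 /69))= -0.00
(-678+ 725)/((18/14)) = 329/9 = 36.56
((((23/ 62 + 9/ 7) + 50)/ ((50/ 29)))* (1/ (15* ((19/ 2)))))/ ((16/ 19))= 216717/ 868000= 0.25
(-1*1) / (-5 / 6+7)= -6 / 37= -0.16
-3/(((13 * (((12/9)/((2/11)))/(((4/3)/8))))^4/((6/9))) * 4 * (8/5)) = -5/1712789917696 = -0.00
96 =96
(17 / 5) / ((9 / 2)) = 0.76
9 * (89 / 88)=801 / 88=9.10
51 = 51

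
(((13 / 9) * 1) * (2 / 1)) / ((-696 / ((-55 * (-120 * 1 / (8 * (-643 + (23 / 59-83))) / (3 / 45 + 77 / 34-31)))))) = -17928625 / 108913495794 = -0.00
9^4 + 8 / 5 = 32813 / 5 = 6562.60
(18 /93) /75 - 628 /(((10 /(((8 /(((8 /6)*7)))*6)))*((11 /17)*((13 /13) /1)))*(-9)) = 55.46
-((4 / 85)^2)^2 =-0.00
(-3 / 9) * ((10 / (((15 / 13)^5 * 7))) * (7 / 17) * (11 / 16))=-0.07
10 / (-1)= -10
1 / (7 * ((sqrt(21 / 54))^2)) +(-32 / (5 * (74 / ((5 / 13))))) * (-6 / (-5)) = 0.33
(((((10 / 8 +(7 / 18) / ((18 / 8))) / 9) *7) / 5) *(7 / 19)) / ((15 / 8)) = 45178 / 1038825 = 0.04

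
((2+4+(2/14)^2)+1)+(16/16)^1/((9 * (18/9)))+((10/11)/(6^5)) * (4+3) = 14830331/2095632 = 7.08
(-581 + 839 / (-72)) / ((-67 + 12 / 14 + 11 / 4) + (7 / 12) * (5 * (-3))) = 298697 / 36360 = 8.21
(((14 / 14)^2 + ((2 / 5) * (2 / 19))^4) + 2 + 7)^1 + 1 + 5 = 1303210256 / 81450625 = 16.00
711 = 711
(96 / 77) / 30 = 16 / 385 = 0.04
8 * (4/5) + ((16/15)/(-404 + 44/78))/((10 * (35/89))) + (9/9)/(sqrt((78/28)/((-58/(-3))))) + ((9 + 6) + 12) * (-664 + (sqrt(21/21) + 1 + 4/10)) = -122919519528/6883625 + 2 * sqrt(2639)/39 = -17854.17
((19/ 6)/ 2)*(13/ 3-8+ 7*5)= 893/ 18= 49.61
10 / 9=1.11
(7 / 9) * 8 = 56 / 9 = 6.22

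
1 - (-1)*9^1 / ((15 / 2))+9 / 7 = 122 / 35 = 3.49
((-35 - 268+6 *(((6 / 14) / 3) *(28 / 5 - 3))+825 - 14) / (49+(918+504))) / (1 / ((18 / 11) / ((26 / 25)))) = 803610 / 1472471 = 0.55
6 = 6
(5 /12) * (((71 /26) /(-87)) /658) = -355 /17860752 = -0.00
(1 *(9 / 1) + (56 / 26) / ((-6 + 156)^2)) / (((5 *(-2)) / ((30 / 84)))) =-164533 / 511875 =-0.32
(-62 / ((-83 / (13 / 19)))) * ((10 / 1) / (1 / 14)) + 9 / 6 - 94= -66065 / 3154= -20.95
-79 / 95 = -0.83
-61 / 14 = -4.36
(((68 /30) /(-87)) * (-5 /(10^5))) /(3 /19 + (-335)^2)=323 /27826227900000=0.00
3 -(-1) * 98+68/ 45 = 4613/ 45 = 102.51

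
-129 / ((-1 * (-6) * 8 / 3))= -129 / 16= -8.06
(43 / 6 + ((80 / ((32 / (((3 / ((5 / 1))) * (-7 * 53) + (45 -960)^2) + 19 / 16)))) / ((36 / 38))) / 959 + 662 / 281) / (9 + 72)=358979059813 / 12572812224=28.55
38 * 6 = 228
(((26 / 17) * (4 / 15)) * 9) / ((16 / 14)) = 273 / 85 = 3.21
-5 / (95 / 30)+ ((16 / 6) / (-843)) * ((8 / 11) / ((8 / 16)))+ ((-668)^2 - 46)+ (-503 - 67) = 235530173086 / 528561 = 445606.42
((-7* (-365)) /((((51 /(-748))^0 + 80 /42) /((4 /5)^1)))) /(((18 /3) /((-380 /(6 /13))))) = -17670380 /183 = -96559.45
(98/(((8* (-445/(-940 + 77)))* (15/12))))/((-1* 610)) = -42287/1357250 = -0.03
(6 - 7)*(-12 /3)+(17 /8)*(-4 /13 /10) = 1023 /260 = 3.93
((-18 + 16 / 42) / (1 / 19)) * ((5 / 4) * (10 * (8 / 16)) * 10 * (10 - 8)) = -878750 / 21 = -41845.24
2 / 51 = 0.04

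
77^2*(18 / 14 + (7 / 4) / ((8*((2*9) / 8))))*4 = 590359 / 18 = 32797.72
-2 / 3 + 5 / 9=-1 / 9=-0.11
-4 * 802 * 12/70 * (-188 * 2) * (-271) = -1961294208/35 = -56036977.37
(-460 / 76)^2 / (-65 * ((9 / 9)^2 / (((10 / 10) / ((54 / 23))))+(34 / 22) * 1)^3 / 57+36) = -642507939975 / 548871985199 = -1.17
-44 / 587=-0.07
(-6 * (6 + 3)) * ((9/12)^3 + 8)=-14553/32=-454.78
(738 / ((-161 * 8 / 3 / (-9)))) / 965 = 9963 / 621460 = 0.02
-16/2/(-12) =2/3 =0.67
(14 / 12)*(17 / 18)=119 / 108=1.10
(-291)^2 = 84681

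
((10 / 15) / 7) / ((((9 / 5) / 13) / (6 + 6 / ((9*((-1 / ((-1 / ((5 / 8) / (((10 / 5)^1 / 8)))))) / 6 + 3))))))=4.26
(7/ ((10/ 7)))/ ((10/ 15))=147/ 20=7.35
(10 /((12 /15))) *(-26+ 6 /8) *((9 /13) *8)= -22725 /13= -1748.08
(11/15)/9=11/135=0.08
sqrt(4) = 2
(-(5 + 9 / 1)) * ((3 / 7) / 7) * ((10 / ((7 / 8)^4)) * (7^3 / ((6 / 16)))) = -655360 / 49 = -13374.69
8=8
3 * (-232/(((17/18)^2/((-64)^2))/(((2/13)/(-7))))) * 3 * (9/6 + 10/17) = 196740513792/447083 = 440053.67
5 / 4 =1.25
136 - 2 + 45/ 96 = 4303/ 32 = 134.47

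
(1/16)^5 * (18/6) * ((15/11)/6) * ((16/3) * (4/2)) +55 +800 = 616366085/720896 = 855.00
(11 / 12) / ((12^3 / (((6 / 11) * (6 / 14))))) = 1 / 8064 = 0.00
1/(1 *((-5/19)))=-19/5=-3.80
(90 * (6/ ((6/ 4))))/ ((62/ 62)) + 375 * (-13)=-4515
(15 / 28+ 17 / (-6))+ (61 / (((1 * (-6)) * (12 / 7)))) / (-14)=-1.87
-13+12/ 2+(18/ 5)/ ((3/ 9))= 3.80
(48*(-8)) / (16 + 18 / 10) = -1920 / 89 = -21.57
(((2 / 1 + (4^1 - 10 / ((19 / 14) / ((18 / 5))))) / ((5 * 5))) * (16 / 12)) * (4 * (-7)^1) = 2912 / 95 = 30.65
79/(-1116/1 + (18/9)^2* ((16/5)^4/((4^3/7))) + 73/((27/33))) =-444375/5517577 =-0.08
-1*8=-8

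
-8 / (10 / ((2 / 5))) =-0.32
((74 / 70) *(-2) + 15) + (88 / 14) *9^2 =522.03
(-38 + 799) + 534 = 1295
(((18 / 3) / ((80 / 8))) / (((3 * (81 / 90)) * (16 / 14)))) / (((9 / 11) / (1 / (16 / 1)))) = 77 / 5184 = 0.01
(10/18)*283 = 1415/9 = 157.22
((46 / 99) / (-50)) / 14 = -23 / 34650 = -0.00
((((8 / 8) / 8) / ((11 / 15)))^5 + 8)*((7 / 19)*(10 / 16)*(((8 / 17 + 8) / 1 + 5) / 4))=338387791442785 / 54546370920448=6.20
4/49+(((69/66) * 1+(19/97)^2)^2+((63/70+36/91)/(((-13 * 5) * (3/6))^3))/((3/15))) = 1.26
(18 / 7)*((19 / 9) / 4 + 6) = 235 / 14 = 16.79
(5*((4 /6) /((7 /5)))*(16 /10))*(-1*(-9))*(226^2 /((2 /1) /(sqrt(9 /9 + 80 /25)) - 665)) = -4891037760 /1857341 - 4903296*sqrt(105) /13001387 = -2637.22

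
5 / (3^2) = 0.56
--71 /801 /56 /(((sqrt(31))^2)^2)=71 /43106616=0.00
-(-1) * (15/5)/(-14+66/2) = 3/19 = 0.16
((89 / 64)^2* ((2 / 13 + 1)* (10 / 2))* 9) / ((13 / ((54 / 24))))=48120075 / 2768896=17.38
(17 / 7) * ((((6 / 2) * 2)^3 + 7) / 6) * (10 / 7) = 18955 / 147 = 128.95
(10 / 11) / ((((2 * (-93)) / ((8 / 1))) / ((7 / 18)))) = -140 / 9207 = -0.02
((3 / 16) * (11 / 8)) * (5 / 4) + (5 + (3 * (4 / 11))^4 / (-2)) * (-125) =-4019152235 / 7496192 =-536.16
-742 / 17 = -43.65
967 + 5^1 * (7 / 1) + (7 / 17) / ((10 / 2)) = 85177 / 85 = 1002.08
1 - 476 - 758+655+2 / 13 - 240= -10632 / 13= -817.85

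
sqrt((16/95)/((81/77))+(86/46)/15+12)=sqrt(190026391)/3933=3.50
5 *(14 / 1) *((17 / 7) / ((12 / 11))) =935 / 6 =155.83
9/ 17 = 0.53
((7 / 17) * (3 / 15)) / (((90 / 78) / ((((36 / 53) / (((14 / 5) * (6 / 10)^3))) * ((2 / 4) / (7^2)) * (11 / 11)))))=325 / 397341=0.00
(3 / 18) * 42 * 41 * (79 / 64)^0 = 287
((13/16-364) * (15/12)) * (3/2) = -87165/128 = -680.98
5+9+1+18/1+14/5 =179/5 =35.80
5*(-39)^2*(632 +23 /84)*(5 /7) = 3434601.66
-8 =-8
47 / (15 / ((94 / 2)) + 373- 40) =2209 / 15666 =0.14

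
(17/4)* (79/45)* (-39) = -17459/60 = -290.98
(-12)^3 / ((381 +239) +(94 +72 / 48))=-128 / 53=-2.42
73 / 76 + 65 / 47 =8371 / 3572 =2.34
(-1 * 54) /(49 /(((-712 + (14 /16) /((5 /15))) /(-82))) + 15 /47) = -14403150 /1595893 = -9.03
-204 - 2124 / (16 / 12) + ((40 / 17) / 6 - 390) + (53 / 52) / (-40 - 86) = -243554029 / 111384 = -2186.62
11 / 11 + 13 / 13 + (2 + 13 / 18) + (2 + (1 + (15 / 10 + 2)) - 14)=-25 / 9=-2.78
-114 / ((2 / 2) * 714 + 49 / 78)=-8892 / 55741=-0.16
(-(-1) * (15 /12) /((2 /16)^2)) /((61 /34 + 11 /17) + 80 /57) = 155040 /7451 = 20.81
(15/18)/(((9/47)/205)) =48175/54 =892.13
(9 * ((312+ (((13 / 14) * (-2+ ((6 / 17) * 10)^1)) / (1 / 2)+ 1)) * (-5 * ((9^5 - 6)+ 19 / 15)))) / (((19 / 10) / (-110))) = 109849348752000 / 2261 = 48584409001.33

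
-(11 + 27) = -38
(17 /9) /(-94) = -17 /846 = -0.02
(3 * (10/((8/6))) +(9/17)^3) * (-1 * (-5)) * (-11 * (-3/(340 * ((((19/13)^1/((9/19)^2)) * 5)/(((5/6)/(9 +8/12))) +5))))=7733146707/269329834616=0.03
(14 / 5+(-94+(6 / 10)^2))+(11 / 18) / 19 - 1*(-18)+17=-477157 / 8550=-55.81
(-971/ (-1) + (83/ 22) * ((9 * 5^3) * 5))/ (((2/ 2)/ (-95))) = -46382515/ 22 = -2108296.14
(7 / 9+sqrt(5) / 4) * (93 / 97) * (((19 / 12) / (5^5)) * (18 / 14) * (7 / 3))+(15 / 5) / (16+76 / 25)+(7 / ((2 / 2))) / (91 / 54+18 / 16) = 1767 * sqrt(5) / 4850000+348092606767 / 131373768750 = 2.65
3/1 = 3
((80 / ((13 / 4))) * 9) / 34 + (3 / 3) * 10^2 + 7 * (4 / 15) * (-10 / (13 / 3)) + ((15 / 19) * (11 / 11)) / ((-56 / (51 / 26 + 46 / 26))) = 48042529 / 470288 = 102.16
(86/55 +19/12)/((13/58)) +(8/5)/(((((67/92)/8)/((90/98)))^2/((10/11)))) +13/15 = 2511380075213/15412667270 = 162.94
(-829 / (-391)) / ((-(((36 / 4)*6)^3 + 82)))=-829 / 61600486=-0.00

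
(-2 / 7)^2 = 4 / 49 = 0.08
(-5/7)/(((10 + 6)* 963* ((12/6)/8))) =-5/26964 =-0.00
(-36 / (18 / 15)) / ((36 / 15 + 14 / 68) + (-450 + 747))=-5100 / 50933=-0.10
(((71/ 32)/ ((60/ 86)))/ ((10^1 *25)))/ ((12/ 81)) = 27477/ 320000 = 0.09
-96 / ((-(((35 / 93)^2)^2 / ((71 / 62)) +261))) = 16447491936 / 44719619951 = 0.37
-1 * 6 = -6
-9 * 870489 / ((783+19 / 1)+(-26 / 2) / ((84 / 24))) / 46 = -54840807 / 257048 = -213.35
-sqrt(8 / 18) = -2 / 3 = -0.67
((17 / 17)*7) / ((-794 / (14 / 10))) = -0.01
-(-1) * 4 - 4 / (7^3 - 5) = 674 / 169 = 3.99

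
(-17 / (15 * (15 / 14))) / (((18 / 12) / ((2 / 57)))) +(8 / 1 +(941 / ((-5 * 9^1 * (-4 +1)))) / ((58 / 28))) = 12653182 / 1115775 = 11.34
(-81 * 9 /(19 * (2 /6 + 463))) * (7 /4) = -15309 /105640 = -0.14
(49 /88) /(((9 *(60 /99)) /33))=539 /160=3.37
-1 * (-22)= 22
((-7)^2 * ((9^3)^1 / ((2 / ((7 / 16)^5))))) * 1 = 600362847 / 2097152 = 286.28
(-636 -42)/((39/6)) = -1356/13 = -104.31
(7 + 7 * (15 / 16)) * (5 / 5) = 217 / 16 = 13.56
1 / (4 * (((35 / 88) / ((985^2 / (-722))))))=-2134495 / 2527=-844.68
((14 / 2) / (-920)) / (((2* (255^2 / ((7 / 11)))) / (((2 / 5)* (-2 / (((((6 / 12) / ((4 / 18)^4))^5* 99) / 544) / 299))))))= 170993385472 / 1266046091119805191272635625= 0.00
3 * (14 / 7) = 6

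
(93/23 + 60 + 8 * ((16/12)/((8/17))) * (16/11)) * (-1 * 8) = -589064/759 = -776.11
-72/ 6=-12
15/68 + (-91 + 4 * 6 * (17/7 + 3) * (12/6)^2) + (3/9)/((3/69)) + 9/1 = 638359/1428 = 447.03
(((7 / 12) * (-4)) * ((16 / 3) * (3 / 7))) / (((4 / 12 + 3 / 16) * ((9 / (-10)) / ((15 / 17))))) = 512 / 51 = 10.04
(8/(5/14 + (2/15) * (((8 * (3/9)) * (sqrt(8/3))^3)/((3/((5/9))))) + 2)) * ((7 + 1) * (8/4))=94281884928/1710527635 - 4682022912 * sqrt(6)/1710527635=48.41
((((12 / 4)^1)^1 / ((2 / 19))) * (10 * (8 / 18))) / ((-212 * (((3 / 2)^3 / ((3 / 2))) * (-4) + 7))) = 95 / 318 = 0.30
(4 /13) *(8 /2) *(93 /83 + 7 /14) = 2152 /1079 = 1.99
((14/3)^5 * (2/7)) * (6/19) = 307328/1539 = 199.69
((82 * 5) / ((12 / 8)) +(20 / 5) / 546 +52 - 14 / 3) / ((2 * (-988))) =-10943 / 67431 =-0.16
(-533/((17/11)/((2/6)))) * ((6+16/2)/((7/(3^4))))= -18623.65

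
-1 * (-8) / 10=4 / 5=0.80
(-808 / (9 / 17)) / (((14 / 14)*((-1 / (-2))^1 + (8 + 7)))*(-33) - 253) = 27472 / 13761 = 2.00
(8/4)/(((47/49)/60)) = 125.11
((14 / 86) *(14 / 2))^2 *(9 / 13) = 21609 / 24037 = 0.90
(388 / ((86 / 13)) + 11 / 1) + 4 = 3167 / 43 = 73.65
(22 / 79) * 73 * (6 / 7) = 9636 / 553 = 17.42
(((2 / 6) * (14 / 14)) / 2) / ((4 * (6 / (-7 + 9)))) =1 / 72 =0.01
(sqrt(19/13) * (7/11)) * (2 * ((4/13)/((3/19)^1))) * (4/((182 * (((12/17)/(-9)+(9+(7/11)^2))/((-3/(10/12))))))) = -511632 * sqrt(247)/316115345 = -0.03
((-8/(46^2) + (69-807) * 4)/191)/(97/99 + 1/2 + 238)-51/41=-257016429393/196429616783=-1.31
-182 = -182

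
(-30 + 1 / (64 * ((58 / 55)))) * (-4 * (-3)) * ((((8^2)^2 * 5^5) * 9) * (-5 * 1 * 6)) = 36062820000000 / 29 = 1243545517241.38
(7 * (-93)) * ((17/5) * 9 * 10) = -199206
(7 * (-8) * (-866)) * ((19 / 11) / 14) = 65816 / 11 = 5983.27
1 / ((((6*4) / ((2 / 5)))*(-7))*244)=-1 / 102480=-0.00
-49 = -49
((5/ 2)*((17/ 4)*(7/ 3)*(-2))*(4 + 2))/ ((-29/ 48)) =14280/ 29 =492.41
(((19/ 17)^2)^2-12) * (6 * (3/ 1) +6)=-20926344/ 83521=-250.55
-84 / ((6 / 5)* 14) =-5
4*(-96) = -384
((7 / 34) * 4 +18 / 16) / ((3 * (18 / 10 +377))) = 1325 / 772752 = 0.00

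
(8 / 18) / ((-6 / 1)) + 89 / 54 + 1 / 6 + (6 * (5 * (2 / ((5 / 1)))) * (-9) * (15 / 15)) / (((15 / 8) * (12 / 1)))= -413 / 135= -3.06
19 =19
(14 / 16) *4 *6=21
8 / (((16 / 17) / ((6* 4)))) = 204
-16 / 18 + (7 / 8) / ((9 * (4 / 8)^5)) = 20 / 9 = 2.22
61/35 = 1.74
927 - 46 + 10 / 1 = 891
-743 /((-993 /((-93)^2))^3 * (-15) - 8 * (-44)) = -5934737114847 /2811792984863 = -2.11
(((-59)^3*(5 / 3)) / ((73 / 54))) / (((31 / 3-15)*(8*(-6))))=-9242055 / 8176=-1130.39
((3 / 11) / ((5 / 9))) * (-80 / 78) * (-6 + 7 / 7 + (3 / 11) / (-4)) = 4014 / 1573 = 2.55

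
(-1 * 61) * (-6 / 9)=122 / 3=40.67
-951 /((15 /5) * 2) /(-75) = 317 /150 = 2.11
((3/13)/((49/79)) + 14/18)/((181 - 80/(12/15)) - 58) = 6592/131859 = 0.05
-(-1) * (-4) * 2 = -8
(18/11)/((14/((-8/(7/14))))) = -144/77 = -1.87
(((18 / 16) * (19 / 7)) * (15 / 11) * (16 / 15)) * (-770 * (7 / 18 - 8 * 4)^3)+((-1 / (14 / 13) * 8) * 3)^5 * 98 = -23931414854159 / 55566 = -430684498.69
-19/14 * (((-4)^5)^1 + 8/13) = 126388/91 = 1388.88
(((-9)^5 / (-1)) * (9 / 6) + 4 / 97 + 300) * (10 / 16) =86207335 / 1552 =55545.96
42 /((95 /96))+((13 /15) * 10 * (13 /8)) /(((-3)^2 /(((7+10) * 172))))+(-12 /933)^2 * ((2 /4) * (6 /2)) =4617.96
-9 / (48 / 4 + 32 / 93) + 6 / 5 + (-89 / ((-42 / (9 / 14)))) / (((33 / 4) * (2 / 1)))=244621 / 441980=0.55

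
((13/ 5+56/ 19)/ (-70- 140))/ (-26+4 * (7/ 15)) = 527/ 481460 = 0.00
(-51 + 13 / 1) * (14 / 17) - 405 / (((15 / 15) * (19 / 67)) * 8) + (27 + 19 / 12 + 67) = -885515 / 7752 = -114.23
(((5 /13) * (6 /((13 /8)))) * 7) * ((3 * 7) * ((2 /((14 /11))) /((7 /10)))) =468.64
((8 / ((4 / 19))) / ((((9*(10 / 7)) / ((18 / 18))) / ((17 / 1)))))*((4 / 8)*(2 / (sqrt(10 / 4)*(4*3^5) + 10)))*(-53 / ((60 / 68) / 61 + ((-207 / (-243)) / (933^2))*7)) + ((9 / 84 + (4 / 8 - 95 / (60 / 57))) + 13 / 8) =-78858044643446901*sqrt(10) / 2082658636559300 - 508727959148729787 / 5831444182366040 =-206.98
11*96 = 1056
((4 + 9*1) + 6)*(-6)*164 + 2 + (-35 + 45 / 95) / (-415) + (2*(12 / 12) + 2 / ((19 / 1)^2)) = -2800328686 / 149815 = -18691.91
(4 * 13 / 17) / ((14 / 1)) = 26 / 119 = 0.22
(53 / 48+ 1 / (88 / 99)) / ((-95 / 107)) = -11449 / 4560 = -2.51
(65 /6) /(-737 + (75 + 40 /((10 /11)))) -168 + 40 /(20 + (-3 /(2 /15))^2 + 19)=-452729783 /2695716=-167.94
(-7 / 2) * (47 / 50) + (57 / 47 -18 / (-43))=-335209 / 202100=-1.66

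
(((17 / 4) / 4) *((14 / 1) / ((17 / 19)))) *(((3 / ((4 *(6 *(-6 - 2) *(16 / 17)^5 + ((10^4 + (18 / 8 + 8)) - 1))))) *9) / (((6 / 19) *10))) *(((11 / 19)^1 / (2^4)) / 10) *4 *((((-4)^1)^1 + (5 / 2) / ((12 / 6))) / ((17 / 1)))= -0.00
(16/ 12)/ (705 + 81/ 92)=368/ 194823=0.00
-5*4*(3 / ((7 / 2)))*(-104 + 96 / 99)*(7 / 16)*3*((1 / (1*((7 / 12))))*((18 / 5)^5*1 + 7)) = 4679212464 / 1925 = 2430759.72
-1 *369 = -369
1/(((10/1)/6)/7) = 21/5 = 4.20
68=68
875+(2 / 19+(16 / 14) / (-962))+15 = 56942628 / 63973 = 890.10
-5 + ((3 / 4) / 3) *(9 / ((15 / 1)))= -97 / 20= -4.85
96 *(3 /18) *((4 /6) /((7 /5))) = 160 /21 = 7.62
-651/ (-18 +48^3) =-217/ 36858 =-0.01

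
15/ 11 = 1.36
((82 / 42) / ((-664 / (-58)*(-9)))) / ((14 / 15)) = -5945 / 292824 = -0.02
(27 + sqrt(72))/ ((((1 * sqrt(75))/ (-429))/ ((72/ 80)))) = -34749 * sqrt(3)/ 50- 3861 * sqrt(6)/ 25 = -1582.04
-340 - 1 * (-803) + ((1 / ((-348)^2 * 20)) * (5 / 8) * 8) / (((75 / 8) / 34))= 1051334117 / 2270700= 463.00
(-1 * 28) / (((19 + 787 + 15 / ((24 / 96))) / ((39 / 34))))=-273 / 7361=-0.04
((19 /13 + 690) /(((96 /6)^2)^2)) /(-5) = -0.00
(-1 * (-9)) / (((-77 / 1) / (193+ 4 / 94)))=-81657 / 3619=-22.56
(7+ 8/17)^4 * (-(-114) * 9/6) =44484733611/83521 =532617.35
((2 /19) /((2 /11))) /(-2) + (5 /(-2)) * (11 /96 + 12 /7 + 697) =-44620627 /25536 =-1747.36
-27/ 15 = -9/ 5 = -1.80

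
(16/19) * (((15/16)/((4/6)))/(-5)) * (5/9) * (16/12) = -10/57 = -0.18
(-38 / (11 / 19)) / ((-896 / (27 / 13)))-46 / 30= -1327267 / 960960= -1.38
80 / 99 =0.81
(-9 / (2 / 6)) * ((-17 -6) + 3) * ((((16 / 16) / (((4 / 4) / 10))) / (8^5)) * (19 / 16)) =12825 / 65536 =0.20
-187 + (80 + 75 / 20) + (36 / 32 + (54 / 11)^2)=-75529 / 968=-78.03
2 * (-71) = -142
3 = 3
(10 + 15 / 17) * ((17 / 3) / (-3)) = -185 / 9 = -20.56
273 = 273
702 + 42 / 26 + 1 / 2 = 18307 / 26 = 704.12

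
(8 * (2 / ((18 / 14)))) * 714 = 26656 / 3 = 8885.33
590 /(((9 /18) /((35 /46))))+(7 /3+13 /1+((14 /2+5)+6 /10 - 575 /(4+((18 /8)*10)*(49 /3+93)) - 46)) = 747667513 /850080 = 879.53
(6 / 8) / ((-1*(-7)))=3 / 28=0.11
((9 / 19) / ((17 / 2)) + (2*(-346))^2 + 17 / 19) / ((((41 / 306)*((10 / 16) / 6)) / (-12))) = -1603653593472 / 3895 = -411721076.63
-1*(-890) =890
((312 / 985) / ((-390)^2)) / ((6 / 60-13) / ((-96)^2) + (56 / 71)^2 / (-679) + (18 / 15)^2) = 2002849792 / 1382683207415965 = 0.00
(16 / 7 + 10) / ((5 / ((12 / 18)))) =172 / 105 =1.64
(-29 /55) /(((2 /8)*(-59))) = 116 /3245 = 0.04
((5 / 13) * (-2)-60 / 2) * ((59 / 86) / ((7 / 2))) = -6.03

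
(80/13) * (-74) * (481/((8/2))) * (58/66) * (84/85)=-8893024/187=-47556.28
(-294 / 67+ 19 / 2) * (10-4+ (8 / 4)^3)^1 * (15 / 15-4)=-14385 / 67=-214.70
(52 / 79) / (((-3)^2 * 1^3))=52 / 711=0.07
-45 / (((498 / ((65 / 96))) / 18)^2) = -190125 / 7054336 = -0.03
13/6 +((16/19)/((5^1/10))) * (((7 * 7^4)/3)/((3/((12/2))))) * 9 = 19361911/114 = 169841.32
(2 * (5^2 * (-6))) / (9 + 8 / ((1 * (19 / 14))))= -5700 / 283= -20.14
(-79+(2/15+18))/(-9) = 913/135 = 6.76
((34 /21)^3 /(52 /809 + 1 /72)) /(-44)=-1.23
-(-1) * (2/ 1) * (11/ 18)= 11/ 9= 1.22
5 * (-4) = -20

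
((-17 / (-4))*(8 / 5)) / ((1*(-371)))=-0.02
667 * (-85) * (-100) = 5669500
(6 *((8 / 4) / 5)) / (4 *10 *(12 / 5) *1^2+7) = 12 / 515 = 0.02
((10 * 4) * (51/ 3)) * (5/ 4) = 850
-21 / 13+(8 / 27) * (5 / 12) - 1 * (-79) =81616 / 1053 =77.51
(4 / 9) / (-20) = -1 / 45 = -0.02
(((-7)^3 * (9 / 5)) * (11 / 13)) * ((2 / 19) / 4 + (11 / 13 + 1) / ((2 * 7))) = -2653497 / 32110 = -82.64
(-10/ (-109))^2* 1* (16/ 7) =1600/ 83167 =0.02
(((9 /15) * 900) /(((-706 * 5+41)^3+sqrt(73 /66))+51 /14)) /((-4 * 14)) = 945 * sqrt(4818) /11667446760702580086987271+2648979835343325 /11667446760702580086987271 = 0.00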